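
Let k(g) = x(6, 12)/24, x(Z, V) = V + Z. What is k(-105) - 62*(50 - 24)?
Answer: -6445/4 ≈ -1611.3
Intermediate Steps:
k(g) = ¾ (k(g) = (12 + 6)/24 = 18*(1/24) = ¾)
k(-105) - 62*(50 - 24) = ¾ - 62*(50 - 24) = ¾ - 62*26 = ¾ - 1612 = -6445/4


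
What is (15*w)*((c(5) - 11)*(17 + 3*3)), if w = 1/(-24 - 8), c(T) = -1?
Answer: 585/4 ≈ 146.25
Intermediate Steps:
w = -1/32 (w = 1/(-32) = -1/32 ≈ -0.031250)
(15*w)*((c(5) - 11)*(17 + 3*3)) = (15*(-1/32))*((-1 - 11)*(17 + 3*3)) = -(-45)*(17 + 9)/8 = -(-45)*26/8 = -15/32*(-312) = 585/4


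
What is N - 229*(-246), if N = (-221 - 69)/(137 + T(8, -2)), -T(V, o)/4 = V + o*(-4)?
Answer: 4112092/73 ≈ 56330.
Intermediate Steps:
T(V, o) = -4*V + 16*o (T(V, o) = -4*(V + o*(-4)) = -4*(V - 4*o) = -4*V + 16*o)
N = -290/73 (N = (-221 - 69)/(137 + (-4*8 + 16*(-2))) = -290/(137 + (-32 - 32)) = -290/(137 - 64) = -290/73 ≈ -3.9726)
N - 229*(-246) = -290/73 - 229*(-246) = -290/73 + 56334 = 4112092/73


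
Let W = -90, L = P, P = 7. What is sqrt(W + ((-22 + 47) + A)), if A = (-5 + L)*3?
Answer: I*sqrt(59) ≈ 7.6811*I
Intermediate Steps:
L = 7
A = 6 (A = (-5 + 7)*3 = 2*3 = 6)
sqrt(W + ((-22 + 47) + A)) = sqrt(-90 + ((-22 + 47) + 6)) = sqrt(-90 + (25 + 6)) = sqrt(-90 + 31) = sqrt(-59) = I*sqrt(59)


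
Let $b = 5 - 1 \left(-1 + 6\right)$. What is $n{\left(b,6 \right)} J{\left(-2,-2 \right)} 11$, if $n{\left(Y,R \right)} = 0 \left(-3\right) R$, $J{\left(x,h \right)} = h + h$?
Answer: $0$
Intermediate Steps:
$J{\left(x,h \right)} = 2 h$
$b = 0$ ($b = 5 - 1 \cdot 5 = 5 - 5 = 0$)
$n{\left(Y,R \right)} = 0$ ($n{\left(Y,R \right)} = 0 R = 0$)
$n{\left(b,6 \right)} J{\left(-2,-2 \right)} 11 = 0 \cdot 2 \left(-2\right) 11 = 0 \left(-4\right) 11 = 0 \cdot 11 = 0$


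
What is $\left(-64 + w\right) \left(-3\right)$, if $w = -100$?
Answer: $492$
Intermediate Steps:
$\left(-64 + w\right) \left(-3\right) = \left(-64 - 100\right) \left(-3\right) = \left(-164\right) \left(-3\right) = 492$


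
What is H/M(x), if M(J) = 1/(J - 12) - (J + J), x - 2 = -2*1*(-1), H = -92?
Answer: 736/65 ≈ 11.323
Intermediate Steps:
x = 4 (x = 2 - 2*1*(-1) = 2 - 2*(-1) = 2 + 2 = 4)
M(J) = 1/(-12 + J) - 2*J
H/M(x) = -92*(-12 + 4)/(1 - 2*4² + 24*4) = -92*(-8/(1 - 2*16 + 96)) = -92*(-8/(1 - 32 + 96)) = -92/((-⅛*65)) = -92/(-65/8) = -92*(-8/65) = 736/65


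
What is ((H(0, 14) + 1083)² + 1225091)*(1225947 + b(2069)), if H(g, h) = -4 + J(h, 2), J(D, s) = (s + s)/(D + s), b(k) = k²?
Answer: 52641299408765/4 ≈ 1.3160e+13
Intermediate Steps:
J(D, s) = 2*s/(D + s) (J(D, s) = (2*s)/(D + s) = 2*s/(D + s))
H(g, h) = -4 + 4/(2 + h) (H(g, h) = -4 + 2*2/(h + 2) = -4 + 2*2/(2 + h) = -4 + 4/(2 + h))
((H(0, 14) + 1083)² + 1225091)*(1225947 + b(2069)) = ((4*(-1 - 1*14)/(2 + 14) + 1083)² + 1225091)*(1225947 + 2069²) = ((4*(-1 - 14)/16 + 1083)² + 1225091)*(1225947 + 4280761) = ((4*(1/16)*(-15) + 1083)² + 1225091)*5506708 = ((-15/4 + 1083)² + 1225091)*5506708 = ((4317/4)² + 1225091)*5506708 = (18636489/16 + 1225091)*5506708 = (38237945/16)*5506708 = 52641299408765/4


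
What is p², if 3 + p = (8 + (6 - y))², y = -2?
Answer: 64009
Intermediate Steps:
p = 253 (p = -3 + (8 + (6 - 1*(-2)))² = -3 + (8 + (6 + 2))² = -3 + (8 + 8)² = -3 + 16² = -3 + 256 = 253)
p² = 253² = 64009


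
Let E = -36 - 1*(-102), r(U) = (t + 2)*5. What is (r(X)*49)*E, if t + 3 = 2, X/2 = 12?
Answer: 16170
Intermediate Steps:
X = 24 (X = 2*12 = 24)
t = -1 (t = -3 + 2 = -1)
r(U) = 5 (r(U) = (-1 + 2)*5 = 1*5 = 5)
E = 66 (E = -36 + 102 = 66)
(r(X)*49)*E = (5*49)*66 = 245*66 = 16170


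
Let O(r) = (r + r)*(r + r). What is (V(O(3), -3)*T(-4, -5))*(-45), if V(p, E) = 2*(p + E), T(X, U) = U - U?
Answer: 0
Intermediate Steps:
T(X, U) = 0
O(r) = 4*r² (O(r) = (2*r)*(2*r) = 4*r²)
V(p, E) = 2*E + 2*p (V(p, E) = 2*(E + p) = 2*E + 2*p)
(V(O(3), -3)*T(-4, -5))*(-45) = ((2*(-3) + 2*(4*3²))*0)*(-45) = ((-6 + 2*(4*9))*0)*(-45) = ((-6 + 2*36)*0)*(-45) = ((-6 + 72)*0)*(-45) = (66*0)*(-45) = 0*(-45) = 0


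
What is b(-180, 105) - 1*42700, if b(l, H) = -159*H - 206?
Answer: -59601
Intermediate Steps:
b(l, H) = -206 - 159*H
b(-180, 105) - 1*42700 = (-206 - 159*105) - 1*42700 = (-206 - 16695) - 42700 = -16901 - 42700 = -59601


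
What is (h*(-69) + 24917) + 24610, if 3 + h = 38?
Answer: 47112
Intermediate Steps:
h = 35 (h = -3 + 38 = 35)
(h*(-69) + 24917) + 24610 = (35*(-69) + 24917) + 24610 = (-2415 + 24917) + 24610 = 22502 + 24610 = 47112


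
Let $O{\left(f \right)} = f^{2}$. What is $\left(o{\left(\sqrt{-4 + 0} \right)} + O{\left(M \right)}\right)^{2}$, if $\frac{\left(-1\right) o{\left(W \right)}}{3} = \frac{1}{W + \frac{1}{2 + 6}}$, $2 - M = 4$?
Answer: $\frac{860560}{66049} + \frac{771072 i}{66049} \approx 13.029 + 11.674 i$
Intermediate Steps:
$M = -2$ ($M = 2 - 4 = -2$)
$o{\left(W \right)} = - \frac{3}{\frac{1}{8} + W}$ ($o{\left(W \right)} = - \frac{3}{W + \frac{1}{2 + 6}} = - \frac{3}{W + \frac{1}{8}} = - \frac{3}{\frac{1}{8} + W}$)
$\left(o{\left(\sqrt{-4 + 0} \right)} + O{\left(M \right)}\right)^{2} = \left(- \frac{24}{1 + 8 \sqrt{-4 + 0}} + \left(-2\right)^{2}\right)^{2} = \left(- \frac{24}{1 + 8 \sqrt{-4}} + 4\right)^{2} = \left(- \frac{24}{1 + 8 \cdot 2 i} + 4\right)^{2} = \left(- \frac{24}{1 + 16 i} + 4\right)^{2} = \left(- 24 \frac{1 - 16 i}{257} + 4\right)^{2} = \left(- \frac{24 \left(1 - 16 i\right)}{257} + 4\right)^{2} = \left(4 - \frac{24 \left(1 - 16 i\right)}{257}\right)^{2}$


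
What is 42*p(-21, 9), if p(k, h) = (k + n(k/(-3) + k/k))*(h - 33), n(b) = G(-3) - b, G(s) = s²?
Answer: 20160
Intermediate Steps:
n(b) = 9 - b (n(b) = (-3)² - b = 9 - b)
p(k, h) = (-33 + h)*(8 + 4*k/3) (p(k, h) = (k + (9 - (k/(-3) + k/k)))*(h - 33) = (k + (9 - (k*(-⅓) + 1)))*(-33 + h) = (k + (9 - (-k/3 + 1)))*(-33 + h) = (k + (9 - (1 - k/3)))*(-33 + h) = (k + (9 + (-1 + k/3)))*(-33 + h) = (k + (8 + k/3))*(-33 + h) = (8 + 4*k/3)*(-33 + h) = (-33 + h)*(8 + 4*k/3))
42*p(-21, 9) = 42*(-264 - 44*(-21) + 8*9 + (4/3)*9*(-21)) = 42*(-264 + 924 + 72 - 252) = 42*480 = 20160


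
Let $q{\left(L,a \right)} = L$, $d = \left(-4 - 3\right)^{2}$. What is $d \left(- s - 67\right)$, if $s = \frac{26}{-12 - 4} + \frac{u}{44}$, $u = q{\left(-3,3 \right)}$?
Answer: $- \frac{281603}{88} \approx -3200.0$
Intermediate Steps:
$d = 49$ ($d = \left(-7\right)^{2} = 49$)
$u = -3$
$s = - \frac{149}{88}$ ($s = \frac{26}{-12 - 4} - \frac{3}{44} = \frac{26}{-16} - \frac{3}{44} = 26 \left(- \frac{1}{16}\right) - \frac{3}{44} = - \frac{13}{8} - \frac{3}{44} = - \frac{149}{88} \approx -1.6932$)
$d \left(- s - 67\right) = 49 \left(\left(-1\right) \left(- \frac{149}{88}\right) - 67\right) = 49 \left(\frac{149}{88} - 67\right) = 49 \left(- \frac{5747}{88}\right) = - \frac{281603}{88}$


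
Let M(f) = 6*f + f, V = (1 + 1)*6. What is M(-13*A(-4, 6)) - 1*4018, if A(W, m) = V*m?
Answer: -10570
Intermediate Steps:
V = 12 (V = 2*6 = 12)
A(W, m) = 12*m
M(f) = 7*f
M(-13*A(-4, 6)) - 1*4018 = 7*(-156*6) - 1*4018 = 7*(-13*72) - 4018 = 7*(-936) - 4018 = -6552 - 4018 = -10570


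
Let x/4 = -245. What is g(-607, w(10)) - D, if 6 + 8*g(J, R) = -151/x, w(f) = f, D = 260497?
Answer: -2042302209/7840 ≈ -2.6050e+5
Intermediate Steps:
x = -980 (x = 4*(-245) = -980)
g(J, R) = -5729/7840 (g(J, R) = -¾ + (-151/(-980))/8 = -¾ + (-151*(-1/980))/8 = -¾ + (⅛)*(151/980) = -¾ + 151/7840 = -5729/7840)
g(-607, w(10)) - D = -5729/7840 - 1*260497 = -5729/7840 - 260497 = -2042302209/7840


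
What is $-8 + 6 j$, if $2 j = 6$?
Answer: $10$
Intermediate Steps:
$j = 3$ ($j = \frac{1}{2} \cdot 6 = 3$)
$-8 + 6 j = -8 + 6 \cdot 3 = -8 + 18 = 10$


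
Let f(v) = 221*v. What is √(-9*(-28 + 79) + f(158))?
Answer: √34459 ≈ 185.63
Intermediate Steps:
√(-9*(-28 + 79) + f(158)) = √(-9*(-28 + 79) + 221*158) = √(-9*51 + 34918) = √(-459 + 34918) = √34459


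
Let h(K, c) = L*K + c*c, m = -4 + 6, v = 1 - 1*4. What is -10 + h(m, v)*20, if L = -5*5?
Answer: -830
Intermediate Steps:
v = -3 (v = 1 - 4 = -3)
L = -25
m = 2
h(K, c) = c² - 25*K (h(K, c) = -25*K + c*c = -25*K + c² = c² - 25*K)
-10 + h(m, v)*20 = -10 + ((-3)² - 25*2)*20 = -10 + (9 - 50)*20 = -10 - 41*20 = -10 - 820 = -830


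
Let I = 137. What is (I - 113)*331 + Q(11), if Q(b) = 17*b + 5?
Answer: 8136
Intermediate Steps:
Q(b) = 5 + 17*b
(I - 113)*331 + Q(11) = (137 - 113)*331 + (5 + 17*11) = 24*331 + (5 + 187) = 7944 + 192 = 8136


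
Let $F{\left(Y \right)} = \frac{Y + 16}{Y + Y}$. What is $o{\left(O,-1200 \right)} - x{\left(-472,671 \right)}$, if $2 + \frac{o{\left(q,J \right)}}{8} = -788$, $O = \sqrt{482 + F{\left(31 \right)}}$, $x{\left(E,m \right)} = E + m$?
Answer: $-6519$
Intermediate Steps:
$F{\left(Y \right)} = \frac{16 + Y}{2 Y}$
$O = \frac{\sqrt{1855722}}{62}$ ($O = \sqrt{482 + \frac{16 + 31}{2 \cdot 31}} = \sqrt{482 + \frac{1}{2} \cdot \frac{1}{31} \cdot 47} = \sqrt{482 + \frac{47}{62}} = \sqrt{\frac{29931}{62}} = \frac{\sqrt{1855722}}{62} \approx 21.972$)
$o{\left(q,J \right)} = -6320$ ($o{\left(q,J \right)} = -16 + 8 \left(-788\right) = -16 - 6304 = -6320$)
$o{\left(O,-1200 \right)} - x{\left(-472,671 \right)} = -6320 - \left(-472 + 671\right) = -6320 - 199 = -6519$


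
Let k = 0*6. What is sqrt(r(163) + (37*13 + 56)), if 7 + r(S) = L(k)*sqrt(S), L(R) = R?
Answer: sqrt(530) ≈ 23.022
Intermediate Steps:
k = 0
r(S) = -7 (r(S) = -7 + 0*sqrt(S) = -7 + 0 = -7)
sqrt(r(163) + (37*13 + 56)) = sqrt(-7 + (37*13 + 56)) = sqrt(-7 + (481 + 56)) = sqrt(-7 + 537) = sqrt(530)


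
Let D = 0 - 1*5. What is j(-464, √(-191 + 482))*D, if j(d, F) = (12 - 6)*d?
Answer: 13920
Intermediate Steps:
j(d, F) = 6*d
D = -5 (D = 0 - 5 = -5)
j(-464, √(-191 + 482))*D = (6*(-464))*(-5) = -2784*(-5) = 13920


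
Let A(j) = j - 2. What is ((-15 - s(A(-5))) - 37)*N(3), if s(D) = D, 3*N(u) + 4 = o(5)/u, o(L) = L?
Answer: 35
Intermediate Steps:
A(j) = -2 + j
N(u) = -4/3 + 5/(3*u) (N(u) = -4/3 + (5/u)/3 = -4/3 + 5/(3*u))
((-15 - s(A(-5))) - 37)*N(3) = ((-15 - (-2 - 5)) - 37)*((⅓)*(5 - 4*3)/3) = ((-15 - 1*(-7)) - 37)*((⅓)*(⅓)*(5 - 12)) = ((-15 + 7) - 37)*((⅓)*(⅓)*(-7)) = (-8 - 37)*(-7/9) = -45*(-7/9) = 35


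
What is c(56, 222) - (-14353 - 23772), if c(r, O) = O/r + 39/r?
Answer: 2135261/56 ≈ 38130.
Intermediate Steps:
c(r, O) = 39/r + O/r
c(56, 222) - (-14353 - 23772) = (39 + 222)/56 - (-14353 - 23772) = (1/56)*261 - 1*(-38125) = 261/56 + 38125 = 2135261/56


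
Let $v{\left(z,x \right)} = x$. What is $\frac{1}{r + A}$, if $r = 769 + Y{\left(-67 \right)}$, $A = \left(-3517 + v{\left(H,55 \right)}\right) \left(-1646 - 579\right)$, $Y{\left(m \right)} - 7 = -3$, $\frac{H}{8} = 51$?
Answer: $\frac{1}{7703723} \approx 1.2981 \cdot 10^{-7}$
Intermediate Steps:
$H = 408$ ($H = 8 \cdot 51 = 408$)
$Y{\left(m \right)} = 4$ ($Y{\left(m \right)} = 7 - 3 = 4$)
$A = 7702950$ ($A = \left(-3517 + 55\right) \left(-1646 - 579\right) = \left(-3462\right) \left(-2225\right) = 7702950$)
$r = 773$ ($r = 769 + 4 = 773$)
$\frac{1}{r + A} = \frac{1}{773 + 7702950} = \frac{1}{7703723}$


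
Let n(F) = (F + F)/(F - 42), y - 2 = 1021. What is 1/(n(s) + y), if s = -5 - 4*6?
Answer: 71/72691 ≈ 0.00097674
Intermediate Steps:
s = -29 (s = -5 - 24 = -29)
y = 1023 (y = 2 + 1021 = 1023)
n(F) = 2*F/(-42 + F) (n(F) = (2*F)/(-42 + F) = 2*F/(-42 + F))
1/(n(s) + y) = 1/(2*(-29)/(-42 - 29) + 1023) = 1/(2*(-29)/(-71) + 1023) = 1/(2*(-29)*(-1/71) + 1023) = 1/(58/71 + 1023) = 1/(72691/71) = 71/72691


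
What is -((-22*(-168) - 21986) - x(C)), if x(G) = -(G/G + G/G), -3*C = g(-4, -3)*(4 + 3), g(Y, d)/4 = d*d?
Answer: 18288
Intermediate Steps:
g(Y, d) = 4*d² (g(Y, d) = 4*(d*d) = 4*d²)
C = -84 (C = -4*(-3)²*(4 + 3)/3 = -4*9*7/3 = -12*7 = -⅓*252 = -84)
x(G) = -2 (x(G) = -(1 + 1) = -1*2 = -2)
-((-22*(-168) - 21986) - x(C)) = -((-22*(-168) - 21986) - 1*(-2)) = -((3696 - 21986) + 2) = -(-18290 + 2) = -1*(-18288) = 18288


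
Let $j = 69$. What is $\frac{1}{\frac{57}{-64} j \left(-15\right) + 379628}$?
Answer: $\frac{64}{24355187} \approx 2.6278 \cdot 10^{-6}$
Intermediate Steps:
$\frac{1}{\frac{57}{-64} j \left(-15\right) + 379628} = \frac{1}{\frac{57}{-64} \cdot 69 \left(-15\right) + 379628} = \frac{1}{57 \left(- \frac{1}{64}\right) 69 \left(-15\right) + 379628} = \frac{1}{\left(- \frac{57}{64}\right) 69 \left(-15\right) + 379628} = \frac{1}{\left(- \frac{3933}{64}\right) \left(-15\right) + 379628} = \frac{1}{\frac{58995}{64} + 379628} = \frac{1}{\frac{24355187}{64}} = \frac{64}{24355187}$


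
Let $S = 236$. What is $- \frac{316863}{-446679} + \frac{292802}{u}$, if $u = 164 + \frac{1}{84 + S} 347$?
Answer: $\frac{4652117820029}{2621856837} \approx 1774.4$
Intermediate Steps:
$u = \frac{52827}{320}$ ($u = 164 + \frac{1}{84 + 236} \cdot 347 = 164 + \frac{1}{320} \cdot 347 = 164 + \frac{347}{320} = \frac{52827}{320} \approx 165.08$)
$- \frac{316863}{-446679} + \frac{292802}{u} = - \frac{316863}{-446679} + \frac{292802}{\frac{52827}{320}} = \left(-316863\right) \left(- \frac{1}{446679}\right) + 292802 \cdot \frac{320}{52827} = \frac{35207}{49631} + \frac{93696640}{52827} = \frac{4652117820029}{2621856837}$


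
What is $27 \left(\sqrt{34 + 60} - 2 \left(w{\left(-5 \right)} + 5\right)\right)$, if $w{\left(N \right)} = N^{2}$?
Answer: $-1620 + 27 \sqrt{94} \approx -1358.2$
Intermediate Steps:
$27 \left(\sqrt{34 + 60} - 2 \left(w{\left(-5 \right)} + 5\right)\right) = 27 \left(\sqrt{34 + 60} - 2 \left(\left(-5\right)^{2} + 5\right)\right) = 27 \left(\sqrt{94} - 2 \left(25 + 5\right)\right) = 27 \left(\sqrt{94} - 60\right) = 27 \left(-60 + \sqrt{94}\right) = -1620 + 27 \sqrt{94}$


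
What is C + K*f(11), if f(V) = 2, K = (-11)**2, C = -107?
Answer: 135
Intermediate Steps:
K = 121
C + K*f(11) = -107 + 121*2 = -107 + 242 = 135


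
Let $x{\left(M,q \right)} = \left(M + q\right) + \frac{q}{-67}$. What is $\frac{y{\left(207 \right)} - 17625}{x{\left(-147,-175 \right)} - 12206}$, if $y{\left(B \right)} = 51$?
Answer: $\frac{1177458}{839201} \approx 1.4031$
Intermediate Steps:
$x{\left(M,q \right)} = M + \frac{66 q}{67}$ ($x{\left(M,q \right)} = \left(M + q\right) + q \left(- \frac{1}{67}\right) = \left(M + q\right) - \frac{q}{67} = M + \frac{66 q}{67}$)
$\frac{y{\left(207 \right)} - 17625}{x{\left(-147,-175 \right)} - 12206} = \frac{51 - 17625}{\left(-147 + \frac{66}{67} \left(-175\right)\right) - 12206} = - \frac{17574}{\left(-147 - \frac{11550}{67}\right) - 12206} = - \frac{17574}{- \frac{21399}{67} - 12206} = - \frac{17574}{- \frac{839201}{67}} = \left(-17574\right) \left(- \frac{67}{839201}\right) = \frac{1177458}{839201}$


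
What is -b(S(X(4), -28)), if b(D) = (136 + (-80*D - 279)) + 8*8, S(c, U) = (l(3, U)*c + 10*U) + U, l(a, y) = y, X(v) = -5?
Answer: -13361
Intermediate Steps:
S(c, U) = 11*U + U*c (S(c, U) = (U*c + 10*U) + U = (10*U + U*c) + U = 11*U + U*c)
b(D) = -79 - 80*D (b(D) = (136 + (-279 - 80*D)) + 64 = (-143 - 80*D) + 64 = -79 - 80*D)
-b(S(X(4), -28)) = -(-79 - (-2240)*(11 - 5)) = -(-79 - (-2240)*6) = -(-79 - 80*(-168)) = -(-79 + 13440) = -1*13361 = -13361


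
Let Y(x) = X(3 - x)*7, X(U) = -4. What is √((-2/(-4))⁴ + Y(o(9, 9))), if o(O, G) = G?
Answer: I*√447/4 ≈ 5.2856*I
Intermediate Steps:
Y(x) = -28 (Y(x) = -4*7 = -28)
√((-2/(-4))⁴ + Y(o(9, 9))) = √((-2/(-4))⁴ - 28) = √((-2*(-¼))⁴ - 28) = √((½)⁴ - 28) = √(1/16 - 28) = √(-447/16) = I*√447/4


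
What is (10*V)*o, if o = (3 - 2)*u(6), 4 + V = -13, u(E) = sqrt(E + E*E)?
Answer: -170*sqrt(42) ≈ -1101.7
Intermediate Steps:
u(E) = sqrt(E + E**2)
V = -17 (V = -4 - 13 = -17)
o = sqrt(42) (o = (3 - 2)*sqrt(6*(1 + 6)) = 1*sqrt(6*7) = 1*sqrt(42) = sqrt(42) ≈ 6.4807)
(10*V)*o = (10*(-17))*sqrt(42) = -170*sqrt(42)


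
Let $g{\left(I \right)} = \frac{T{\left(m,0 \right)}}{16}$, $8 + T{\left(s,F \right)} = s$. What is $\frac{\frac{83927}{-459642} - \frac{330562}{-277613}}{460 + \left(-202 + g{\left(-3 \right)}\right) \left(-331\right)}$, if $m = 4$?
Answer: $\frac{257281905106}{17202041969448987} \approx 1.4956 \cdot 10^{-5}$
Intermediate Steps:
$T{\left(s,F \right)} = -8 + s$
$g{\left(I \right)} = - \frac{1}{4}$ ($g{\left(I \right)} = \frac{-8 + 4}{16} = \left(-4\right) \frac{1}{16} = - \frac{1}{4}$)
$\frac{\frac{83927}{-459642} - \frac{330562}{-277613}}{460 + \left(-202 + g{\left(-3 \right)}\right) \left(-331\right)} = \frac{\frac{83927}{-459642} - \frac{330562}{-277613}}{460 + \left(-202 - \frac{1}{4}\right) \left(-331\right)} = \frac{83927 \left(- \frac{1}{459642}\right) - - \frac{330562}{277613}}{460 - - \frac{267779}{4}} = \frac{- \frac{83927}{459642} + \frac{330562}{277613}}{460 + \frac{267779}{4}} = \frac{128640952553}{127602594546 \cdot \frac{269619}{4}} = \frac{128640952553}{127602594546} \cdot \frac{4}{269619} = \frac{257281905106}{17202041969448987}$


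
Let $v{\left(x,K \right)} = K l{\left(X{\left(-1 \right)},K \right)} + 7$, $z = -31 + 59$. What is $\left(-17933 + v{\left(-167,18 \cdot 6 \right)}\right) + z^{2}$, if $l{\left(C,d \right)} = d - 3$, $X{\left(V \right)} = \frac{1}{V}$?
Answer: $-5802$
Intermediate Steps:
$z = 28$
$l{\left(C,d \right)} = -3 + d$ ($l{\left(C,d \right)} = d - 3 = -3 + d$)
$v{\left(x,K \right)} = 7 + K \left(-3 + K\right)$ ($v{\left(x,K \right)} = K \left(-3 + K\right) + 7 = 7 + K \left(-3 + K\right)$)
$\left(-17933 + v{\left(-167,18 \cdot 6 \right)}\right) + z^{2} = \left(-17933 + \left(7 + 18 \cdot 6 \left(-3 + 18 \cdot 6\right)\right)\right) + 28^{2} = \left(-17933 + \left(7 + 108 \left(-3 + 108\right)\right)\right) + 784 = \left(-17933 + \left(7 + 108 \cdot 105\right)\right) + 784 = \left(-17933 + \left(7 + 11340\right)\right) + 784 = \left(-17933 + 11347\right) + 784 = -6586 + 784 = -5802$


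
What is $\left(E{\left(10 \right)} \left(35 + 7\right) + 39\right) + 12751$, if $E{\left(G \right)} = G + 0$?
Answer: $13210$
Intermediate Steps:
$E{\left(G \right)} = G$
$\left(E{\left(10 \right)} \left(35 + 7\right) + 39\right) + 12751 = \left(10 \left(35 + 7\right) + 39\right) + 12751 = \left(10 \cdot 42 + 39\right) + 12751 = \left(420 + 39\right) + 12751 = 459 + 12751 = 13210$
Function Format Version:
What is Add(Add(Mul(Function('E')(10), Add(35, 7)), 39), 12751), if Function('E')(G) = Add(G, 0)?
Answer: 13210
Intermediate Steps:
Function('E')(G) = G
Add(Add(Mul(Function('E')(10), Add(35, 7)), 39), 12751) = Add(Add(Mul(10, Add(35, 7)), 39), 12751) = Add(Add(Mul(10, 42), 39), 12751) = Add(Add(420, 39), 12751) = Add(459, 12751) = 13210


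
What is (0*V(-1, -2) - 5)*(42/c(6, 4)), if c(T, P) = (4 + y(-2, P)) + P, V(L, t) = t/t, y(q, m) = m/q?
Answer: -35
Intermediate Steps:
V(L, t) = 1
c(T, P) = 4 + P/2 (c(T, P) = (4 + P/(-2)) + P = (4 + P*(-1/2)) + P = (4 - P/2) + P = 4 + P/2)
(0*V(-1, -2) - 5)*(42/c(6, 4)) = (0*1 - 5)*(42/(4 + (1/2)*4)) = (0 - 5)*(42/(4 + 2)) = -210/6 = -5*7 = -35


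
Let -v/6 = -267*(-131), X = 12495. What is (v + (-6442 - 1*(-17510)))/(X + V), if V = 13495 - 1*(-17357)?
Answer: -198794/43347 ≈ -4.5861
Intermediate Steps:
V = 30852 (V = 13495 + 17357 = 30852)
v = -209862 (v = -(-1602)*(-131) = -6*34977 = -209862)
(v + (-6442 - 1*(-17510)))/(X + V) = (-209862 + (-6442 - 1*(-17510)))/(12495 + 30852) = (-209862 + (-6442 + 17510))/43347 = (-209862 + 11068)*(1/43347) = -198794*1/43347 = -198794/43347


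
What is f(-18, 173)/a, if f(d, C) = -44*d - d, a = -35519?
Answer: -810/35519 ≈ -0.022805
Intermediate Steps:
f(d, C) = -45*d
f(-18, 173)/a = -45*(-18)/(-35519) = 810*(-1/35519) = -810/35519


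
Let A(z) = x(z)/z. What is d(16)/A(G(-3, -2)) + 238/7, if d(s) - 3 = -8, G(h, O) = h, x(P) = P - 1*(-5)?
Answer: 83/2 ≈ 41.500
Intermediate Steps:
x(P) = 5 + P (x(P) = P + 5 = 5 + P)
d(s) = -5 (d(s) = 3 - 8 = -5)
A(z) = (5 + z)/z
d(16)/A(G(-3, -2)) + 238/7 = -5*(-3/(5 - 3)) + 238/7 = -5/((-⅓*2)) + 238*(⅐) = -5/(-⅔) + 34 = -5*(-3/2) + 34 = 15/2 + 34 = 83/2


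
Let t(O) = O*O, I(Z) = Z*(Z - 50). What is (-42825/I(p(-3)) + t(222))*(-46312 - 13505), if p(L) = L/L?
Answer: -147014693397/49 ≈ -3.0003e+9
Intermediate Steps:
p(L) = 1
I(Z) = Z*(-50 + Z)
t(O) = O**2
(-42825/I(p(-3)) + t(222))*(-46312 - 13505) = (-42825/(-50 + 1) + 222**2)*(-46312 - 13505) = (-42825/(1*(-49)) + 49284)*(-59817) = (-42825/(-49) + 49284)*(-59817) = (-42825*(-1/49) + 49284)*(-59817) = (42825/49 + 49284)*(-59817) = (2457741/49)*(-59817) = -147014693397/49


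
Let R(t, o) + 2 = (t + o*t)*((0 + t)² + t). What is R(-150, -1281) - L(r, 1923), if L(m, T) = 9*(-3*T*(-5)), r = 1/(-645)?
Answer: 4290940393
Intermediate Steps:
r = -1/645 ≈ -0.0015504
L(m, T) = 135*T (L(m, T) = 9*(15*T) = 135*T)
R(t, o) = -2 + (t + t²)*(t + o*t) (R(t, o) = -2 + (t + o*t)*((0 + t)² + t) = -2 + (t + o*t)*(t² + t) = -2 + (t + o*t)*(t + t²) = -2 + (t + t²)*(t + o*t))
R(-150, -1281) - L(r, 1923) = (-2 + (-150)² + (-150)³ - 1281*(-150)² - 1281*(-150)³) - 135*1923 = (-2 + 22500 - 3375000 - 1281*22500 - 1281*(-3375000)) - 1*259605 = (-2 + 22500 - 3375000 - 28822500 + 4323375000) - 259605 = 4291199998 - 259605 = 4290940393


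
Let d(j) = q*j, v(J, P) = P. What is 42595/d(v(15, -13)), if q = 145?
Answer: -8519/377 ≈ -22.597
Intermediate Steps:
d(j) = 145*j
42595/d(v(15, -13)) = 42595/((145*(-13))) = 42595/(-1885) = 42595*(-1/1885) = -8519/377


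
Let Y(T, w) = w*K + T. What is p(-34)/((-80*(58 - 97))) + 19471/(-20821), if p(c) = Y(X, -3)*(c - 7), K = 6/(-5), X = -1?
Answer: -24218861/24985200 ≈ -0.96933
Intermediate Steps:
K = -6/5 (K = 6*(-1/5) = -6/5 ≈ -1.2000)
Y(T, w) = T - 6*w/5 (Y(T, w) = w*(-6/5) + T = -6*w/5 + T = T - 6*w/5)
p(c) = -91/5 + 13*c/5 (p(c) = (-1 - 6/5*(-3))*(c - 7) = (-1 + 18/5)*(-7 + c) = 13*(-7 + c)/5 = -91/5 + 13*c/5)
p(-34)/((-80*(58 - 97))) + 19471/(-20821) = (-91/5 + (13/5)*(-34))/((-80*(58 - 97))) + 19471/(-20821) = (-91/5 - 442/5)/((-80*(-39))) + 19471*(-1/20821) = -533/5/3120 - 19471/20821 = -533/5*1/3120 - 19471/20821 = -41/1200 - 19471/20821 = -24218861/24985200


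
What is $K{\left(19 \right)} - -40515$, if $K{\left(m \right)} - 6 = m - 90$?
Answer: $40450$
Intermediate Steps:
$K{\left(m \right)} = -84 + m$ ($K{\left(m \right)} = 6 + \left(m - 90\right) = 6 + \left(-90 + m\right) = -84 + m$)
$K{\left(19 \right)} - -40515 = \left(-84 + 19\right) - -40515 = -65 + 40515 = 40450$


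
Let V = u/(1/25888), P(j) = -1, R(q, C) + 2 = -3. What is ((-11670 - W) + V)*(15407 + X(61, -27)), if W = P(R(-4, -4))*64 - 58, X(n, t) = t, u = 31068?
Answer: 12369777737680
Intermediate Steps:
R(q, C) = -5 (R(q, C) = -2 - 3 = -5)
W = -122 (W = -1*64 - 58 = -64 - 58 = -122)
V = 804288384 (V = 31068/(1/25888) = 31068*25888 = 804288384)
((-11670 - W) + V)*(15407 + X(61, -27)) = ((-11670 - 1*(-122)) + 804288384)*(15407 - 27) = ((-11670 + 122) + 804288384)*15380 = (-11548 + 804288384)*15380 = 804276836*15380 = 12369777737680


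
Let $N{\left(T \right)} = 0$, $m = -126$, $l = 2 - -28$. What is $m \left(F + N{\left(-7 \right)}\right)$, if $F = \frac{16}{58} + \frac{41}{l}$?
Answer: $- \frac{30009}{145} \approx -206.96$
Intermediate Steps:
$l = 30$ ($l = 2 + 28 = 30$)
$F = \frac{1429}{870}$ ($F = \frac{16}{58} + \frac{41}{30} = 16 \cdot \frac{1}{58} + 41 \cdot \frac{1}{30} = \frac{8}{29} + \frac{41}{30} = \frac{1429}{870} \approx 1.6425$)
$m \left(F + N{\left(-7 \right)}\right) = - 126 \left(\frac{1429}{870} + 0\right) = \left(-126\right) \frac{1429}{870} = - \frac{30009}{145}$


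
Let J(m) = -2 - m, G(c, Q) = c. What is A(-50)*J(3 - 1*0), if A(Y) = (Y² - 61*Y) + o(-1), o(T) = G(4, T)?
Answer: -27770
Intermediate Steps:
o(T) = 4
A(Y) = 4 + Y² - 61*Y (A(Y) = (Y² - 61*Y) + 4 = 4 + Y² - 61*Y)
A(-50)*J(3 - 1*0) = (4 + (-50)² - 61*(-50))*(-2 - (3 - 1*0)) = (4 + 2500 + 3050)*(-2 - (3 + 0)) = 5554*(-2 - 1*3) = 5554*(-2 - 3) = 5554*(-5) = -27770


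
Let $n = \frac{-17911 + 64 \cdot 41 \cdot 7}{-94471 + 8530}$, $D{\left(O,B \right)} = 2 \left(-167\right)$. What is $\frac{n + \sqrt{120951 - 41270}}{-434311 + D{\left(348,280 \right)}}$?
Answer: $\frac{457}{37353825945} - \frac{\sqrt{79681}}{434645} \approx -0.00064943$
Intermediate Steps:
$D{\left(O,B \right)} = -334$
$n = - \frac{457}{85941}$ ($n = \frac{-17911 + 2624 \cdot 7}{-85941} = \left(-17911 + 18368\right) \left(- \frac{1}{85941}\right) = 457 \left(- \frac{1}{85941}\right) = - \frac{457}{85941} \approx -0.0053176$)
$\frac{n + \sqrt{120951 - 41270}}{-434311 + D{\left(348,280 \right)}} = \frac{- \frac{457}{85941} + \sqrt{120951 - 41270}}{-434311 - 334} = \frac{- \frac{457}{85941} + \sqrt{79681}}{-434645} = \left(- \frac{457}{85941} + \sqrt{79681}\right) \left(- \frac{1}{434645}\right) = \frac{457}{37353825945} - \frac{\sqrt{79681}}{434645}$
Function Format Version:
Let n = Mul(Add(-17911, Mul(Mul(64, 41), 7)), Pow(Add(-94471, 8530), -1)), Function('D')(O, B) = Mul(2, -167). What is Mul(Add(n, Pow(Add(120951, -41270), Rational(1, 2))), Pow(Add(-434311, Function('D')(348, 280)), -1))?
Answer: Add(Rational(457, 37353825945), Mul(Rational(-1, 434645), Pow(79681, Rational(1, 2)))) ≈ -0.00064943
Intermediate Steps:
Function('D')(O, B) = -334
n = Rational(-457, 85941) (n = Mul(Add(-17911, Mul(2624, 7)), Pow(-85941, -1)) = Mul(Add(-17911, 18368), Rational(-1, 85941)) = Mul(457, Rational(-1, 85941)) = Rational(-457, 85941) ≈ -0.0053176)
Mul(Add(n, Pow(Add(120951, -41270), Rational(1, 2))), Pow(Add(-434311, Function('D')(348, 280)), -1)) = Mul(Add(Rational(-457, 85941), Pow(Add(120951, -41270), Rational(1, 2))), Pow(Add(-434311, -334), -1)) = Mul(Add(Rational(-457, 85941), Pow(79681, Rational(1, 2))), Pow(-434645, -1)) = Mul(Add(Rational(-457, 85941), Pow(79681, Rational(1, 2))), Rational(-1, 434645)) = Add(Rational(457, 37353825945), Mul(Rational(-1, 434645), Pow(79681, Rational(1, 2))))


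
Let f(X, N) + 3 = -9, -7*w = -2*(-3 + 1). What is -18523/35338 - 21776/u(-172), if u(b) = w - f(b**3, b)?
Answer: -336757741/176690 ≈ -1905.9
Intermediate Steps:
w = -4/7 (w = -(-2)*(-3 + 1)/7 = -(-2)*(-2)/7 = -1/7*4 = -4/7 ≈ -0.57143)
f(X, N) = -12 (f(X, N) = -3 - 9 = -12)
u(b) = 80/7 (u(b) = -4/7 - 1*(-12) = -4/7 + 12 = 80/7)
-18523/35338 - 21776/u(-172) = -18523/35338 - 21776/80/7 = -18523*1/35338 - 21776*7/80 = -18523/35338 - 9527/5 = -336757741/176690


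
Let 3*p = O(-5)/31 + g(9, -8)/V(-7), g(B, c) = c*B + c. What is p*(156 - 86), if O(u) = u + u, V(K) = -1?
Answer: 172900/93 ≈ 1859.1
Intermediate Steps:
O(u) = 2*u
g(B, c) = c + B*c (g(B, c) = B*c + c = c + B*c)
p = 2470/93 (p = ((2*(-5))/31 - 8*(1 + 9)/(-1))/3 = (-10*1/31 - 8*10*(-1))/3 = (-10/31 - 80*(-1))/3 = (-10/31 + 80)/3 = (⅓)*(2470/31) = 2470/93 ≈ 26.559)
p*(156 - 86) = 2470*(156 - 86)/93 = (2470/93)*70 = 172900/93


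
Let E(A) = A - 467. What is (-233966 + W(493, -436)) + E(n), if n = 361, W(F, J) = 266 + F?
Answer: -233313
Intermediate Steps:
E(A) = -467 + A
(-233966 + W(493, -436)) + E(n) = (-233966 + (266 + 493)) + (-467 + 361) = (-233966 + 759) - 106 = -233207 - 106 = -233313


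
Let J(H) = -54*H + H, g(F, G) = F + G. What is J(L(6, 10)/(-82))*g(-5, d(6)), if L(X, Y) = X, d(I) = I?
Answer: 159/41 ≈ 3.8780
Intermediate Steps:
J(H) = -53*H
J(L(6, 10)/(-82))*g(-5, d(6)) = (-318/(-82))*(-5 + 6) = -318*(-1)/82*1 = -53*(-3/41)*1 = (159/41)*1 = 159/41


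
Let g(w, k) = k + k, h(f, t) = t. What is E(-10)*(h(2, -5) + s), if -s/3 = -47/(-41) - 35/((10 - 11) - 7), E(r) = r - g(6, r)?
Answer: -35365/164 ≈ -215.64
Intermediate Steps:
g(w, k) = 2*k
E(r) = -r (E(r) = r - 2*r = -r)
s = -5433/328 (s = -3*(-47/(-41) - 35/((10 - 11) - 7)) = -3*(-47*(-1/41) - 35/(-1 - 7)) = -3*(47/41 - 35/(-8)) = -3*(47/41 - 35*(-⅛)) = -3*(47/41 + 35/8) = -3*1811/328 = -5433/328 ≈ -16.564)
E(-10)*(h(2, -5) + s) = (-1*(-10))*(-5 - 5433/328) = 10*(-7073/328) = -35365/164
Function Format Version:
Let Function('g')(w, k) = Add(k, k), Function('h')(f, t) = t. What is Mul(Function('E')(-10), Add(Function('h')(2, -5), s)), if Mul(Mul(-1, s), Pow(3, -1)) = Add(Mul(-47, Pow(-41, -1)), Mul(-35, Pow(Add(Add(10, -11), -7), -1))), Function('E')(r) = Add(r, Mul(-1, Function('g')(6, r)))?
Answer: Rational(-35365, 164) ≈ -215.64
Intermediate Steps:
Function('g')(w, k) = Mul(2, k)
Function('E')(r) = Mul(-1, r) (Function('E')(r) = Add(r, Mul(-1, Mul(2, r))) = Add(r, Mul(-2, r)) = Mul(-1, r))
s = Rational(-5433, 328) (s = Mul(-3, Add(Mul(-47, Pow(-41, -1)), Mul(-35, Pow(Add(Add(10, -11), -7), -1)))) = Mul(-3, Add(Mul(-47, Rational(-1, 41)), Mul(-35, Pow(Add(-1, -7), -1)))) = Mul(-3, Add(Rational(47, 41), Mul(-35, Pow(-8, -1)))) = Mul(-3, Add(Rational(47, 41), Mul(-35, Rational(-1, 8)))) = Mul(-3, Add(Rational(47, 41), Rational(35, 8))) = Mul(-3, Rational(1811, 328)) = Rational(-5433, 328) ≈ -16.564)
Mul(Function('E')(-10), Add(Function('h')(2, -5), s)) = Mul(Mul(-1, -10), Add(-5, Rational(-5433, 328))) = Mul(10, Rational(-7073, 328)) = Rational(-35365, 164)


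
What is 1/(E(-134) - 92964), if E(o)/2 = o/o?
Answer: -1/92962 ≈ -1.0757e-5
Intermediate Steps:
E(o) = 2 (E(o) = 2*(o/o) = 2*1 = 2)
1/(E(-134) - 92964) = 1/(2 - 92964) = 1/(-92962) = -1/92962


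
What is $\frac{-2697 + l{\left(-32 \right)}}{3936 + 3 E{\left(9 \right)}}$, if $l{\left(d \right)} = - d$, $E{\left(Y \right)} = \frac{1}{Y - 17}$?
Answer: $- \frac{4264}{6297} \approx -0.67715$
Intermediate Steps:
$E{\left(Y \right)} = \frac{1}{-17 + Y}$
$\frac{-2697 + l{\left(-32 \right)}}{3936 + 3 E{\left(9 \right)}} = \frac{-2697 - -32}{3936 + \frac{3}{-17 + 9}} = \frac{-2697 + 32}{3936 + \frac{3}{-8}} = - \frac{2665}{3936 + 3 \left(- \frac{1}{8}\right)} = - \frac{2665}{3936 - \frac{3}{8}} = - \frac{2665}{\frac{31485}{8}} = \left(-2665\right) \frac{8}{31485} = - \frac{4264}{6297}$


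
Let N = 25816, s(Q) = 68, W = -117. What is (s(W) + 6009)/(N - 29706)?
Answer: -6077/3890 ≈ -1.5622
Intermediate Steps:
(s(W) + 6009)/(N - 29706) = (68 + 6009)/(25816 - 29706) = 6077/(-3890) = 6077*(-1/3890) = -6077/3890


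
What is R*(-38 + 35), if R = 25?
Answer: -75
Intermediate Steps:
R*(-38 + 35) = 25*(-38 + 35) = 25*(-3) = -75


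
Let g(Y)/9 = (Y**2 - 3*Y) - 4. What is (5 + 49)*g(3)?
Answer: -1944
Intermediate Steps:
g(Y) = -36 - 27*Y + 9*Y**2 (g(Y) = 9*((Y**2 - 3*Y) - 4) = 9*(-4 + Y**2 - 3*Y) = -36 - 27*Y + 9*Y**2)
(5 + 49)*g(3) = (5 + 49)*(-36 - 27*3 + 9*3**2) = 54*(-36 - 81 + 9*9) = 54*(-36 - 81 + 81) = 54*(-36) = -1944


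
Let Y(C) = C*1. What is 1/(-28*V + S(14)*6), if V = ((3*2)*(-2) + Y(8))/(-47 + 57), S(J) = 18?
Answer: 5/596 ≈ 0.0083893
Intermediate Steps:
Y(C) = C
V = -2/5 (V = ((3*2)*(-2) + 8)/(-47 + 57) = (6*(-2) + 8)/10 = (-12 + 8)*(1/10) = -4*1/10 = -2/5 ≈ -0.40000)
1/(-28*V + S(14)*6) = 1/(-28*(-2/5) + 18*6) = 1/(56/5 + 108) = 1/(596/5) = 5/596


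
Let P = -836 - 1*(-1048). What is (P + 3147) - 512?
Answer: 2847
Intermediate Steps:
P = 212 (P = -836 + 1048 = 212)
(P + 3147) - 512 = (212 + 3147) - 512 = 3359 - 512 = 2847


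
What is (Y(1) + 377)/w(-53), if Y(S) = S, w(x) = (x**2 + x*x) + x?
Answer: 18/265 ≈ 0.067924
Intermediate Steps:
w(x) = x + 2*x**2 (w(x) = (x**2 + x**2) + x = 2*x**2 + x = x + 2*x**2)
(Y(1) + 377)/w(-53) = (1 + 377)/((-53*(1 + 2*(-53)))) = 378/((-53*(1 - 106))) = 378/((-53*(-105))) = 378/5565 = 378*(1/5565) = 18/265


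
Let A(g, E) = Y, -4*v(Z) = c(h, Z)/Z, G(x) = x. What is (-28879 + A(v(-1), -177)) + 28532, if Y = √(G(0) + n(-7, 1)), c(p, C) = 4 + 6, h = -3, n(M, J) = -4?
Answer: -347 + 2*I ≈ -347.0 + 2.0*I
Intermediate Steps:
c(p, C) = 10
v(Z) = -5/(2*Z)
Y = 2*I (Y = √(0 - 4) = √(-4) = 2*I ≈ 2.0*I)
A(g, E) = 2*I
(-28879 + A(v(-1), -177)) + 28532 = (-28879 + 2*I) + 28532 = -347 + 2*I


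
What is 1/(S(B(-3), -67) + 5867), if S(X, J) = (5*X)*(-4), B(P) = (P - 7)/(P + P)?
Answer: 3/17501 ≈ 0.00017142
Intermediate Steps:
B(P) = (-7 + P)/(2*P) (B(P) = (-7 + P)/((2*P)) = (-7 + P)*(1/(2*P)) = (-7 + P)/(2*P))
S(X, J) = -20*X
1/(S(B(-3), -67) + 5867) = 1/(-10*(-7 - 3)/(-3) + 5867) = 1/(-10*(-1)*(-10)/3 + 5867) = 1/(-20*5/3 + 5867) = 1/(-100/3 + 5867) = 1/(17501/3) = 3/17501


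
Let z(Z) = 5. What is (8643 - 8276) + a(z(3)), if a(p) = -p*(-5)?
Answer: 392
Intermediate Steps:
a(p) = 5*p (a(p) = -(-5)*p = 5*p)
(8643 - 8276) + a(z(3)) = (8643 - 8276) + 5*5 = 367 + 25 = 392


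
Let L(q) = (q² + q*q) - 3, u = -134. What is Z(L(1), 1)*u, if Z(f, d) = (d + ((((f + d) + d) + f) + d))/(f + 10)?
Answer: -268/9 ≈ -29.778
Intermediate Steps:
L(q) = -3 + 2*q² (L(q) = (q² + q²) - 3 = 2*q² - 3 = -3 + 2*q²)
Z(f, d) = (2*f + 4*d)/(10 + f) (Z(f, d) = (d + ((((d + f) + d) + f) + d))/(10 + f) = (d + (((f + 2*d) + f) + d))/(10 + f) = (d + ((2*d + 2*f) + d))/(10 + f) = (d + (2*f + 3*d))/(10 + f) = (2*f + 4*d)/(10 + f))
Z(L(1), 1)*u = (2*((-3 + 2*1²) + 2*1)/(10 + (-3 + 2*1²)))*(-134) = (2*((-3 + 2*1) + 2)/(10 + (-3 + 2*1)))*(-134) = (2*((-3 + 2) + 2)/(10 + (-3 + 2)))*(-134) = (2*(-1 + 2)/(10 - 1))*(-134) = (2*1/9)*(-134) = (2*(⅑)*1)*(-134) = (2/9)*(-134) = -268/9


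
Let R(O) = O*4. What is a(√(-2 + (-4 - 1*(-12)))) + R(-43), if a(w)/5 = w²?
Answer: -142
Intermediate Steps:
R(O) = 4*O
a(w) = 5*w²
a(√(-2 + (-4 - 1*(-12)))) + R(-43) = 5*(√(-2 + (-4 - 1*(-12))))² + 4*(-43) = 5*(√(-2 + (-4 + 12)))² - 172 = 5*(√(-2 + 8))² - 172 = 5*(√6)² - 172 = 5*6 - 172 = 30 - 172 = -142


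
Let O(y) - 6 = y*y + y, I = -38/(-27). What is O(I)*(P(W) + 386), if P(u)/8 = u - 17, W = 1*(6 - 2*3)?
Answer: 1711000/729 ≈ 2347.1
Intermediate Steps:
W = 0 (W = 1*(6 - 6) = 1*0 = 0)
P(u) = -136 + 8*u (P(u) = 8*(u - 17) = 8*(-17 + u) = -136 + 8*u)
I = 38/27 (I = -38*(-1/27) = 38/27 ≈ 1.4074)
O(y) = 6 + y + y**2 (O(y) = 6 + (y*y + y) = 6 + (y**2 + y) = 6 + (y + y**2) = 6 + y + y**2)
O(I)*(P(W) + 386) = (6 + 38/27 + (38/27)**2)*((-136 + 8*0) + 386) = (6 + 38/27 + 1444/729)*((-136 + 0) + 386) = 6844*(-136 + 386)/729 = (6844/729)*250 = 1711000/729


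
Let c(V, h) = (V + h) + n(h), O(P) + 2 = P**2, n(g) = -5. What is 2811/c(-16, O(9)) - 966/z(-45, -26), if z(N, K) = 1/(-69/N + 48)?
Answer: -13862213/290 ≈ -47801.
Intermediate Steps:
O(P) = -2 + P**2
c(V, h) = -5 + V + h (c(V, h) = (V + h) - 5 = -5 + V + h)
z(N, K) = 1/(48 - 69/N)
2811/c(-16, O(9)) - 966/z(-45, -26) = 2811/(-5 - 16 + (-2 + 9**2)) - 966/((1/3)*(-45)/(-23 + 16*(-45))) = 2811/(-5 - 16 + (-2 + 81)) - 966/((1/3)*(-45)/(-23 - 720)) = 2811/(-5 - 16 + 79) - 966/((1/3)*(-45)/(-743)) = 2811/58 - 966/((1/3)*(-45)*(-1/743)) = 2811*(1/58) - 966/15/743 = 2811/58 - 966*743/15 = 2811/58 - 239246/5 = -13862213/290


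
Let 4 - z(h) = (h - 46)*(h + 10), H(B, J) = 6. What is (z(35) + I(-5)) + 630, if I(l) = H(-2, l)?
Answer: 1135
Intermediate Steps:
z(h) = 4 - (-46 + h)*(10 + h) (z(h) = 4 - (h - 46)*(h + 10) = 4 - (-46 + h)*(10 + h))
I(l) = 6
(z(35) + I(-5)) + 630 = ((464 - 1*35**2 + 36*35) + 6) + 630 = ((464 - 1*1225 + 1260) + 6) + 630 = ((464 - 1225 + 1260) + 6) + 630 = (499 + 6) + 630 = 505 + 630 = 1135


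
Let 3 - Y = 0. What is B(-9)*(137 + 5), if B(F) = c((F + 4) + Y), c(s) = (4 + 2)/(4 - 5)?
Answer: -852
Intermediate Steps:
Y = 3 (Y = 3 - 1*0 = 3 + 0 = 3)
c(s) = -6 (c(s) = 6/(-1) = 6*(-1) = -6)
B(F) = -6
B(-9)*(137 + 5) = -6*(137 + 5) = -6*142 = -852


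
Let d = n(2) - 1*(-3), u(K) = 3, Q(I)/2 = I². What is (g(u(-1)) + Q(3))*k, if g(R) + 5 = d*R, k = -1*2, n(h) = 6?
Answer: -80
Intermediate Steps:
Q(I) = 2*I²
d = 9 (d = 6 - 1*(-3) = 6 + 3 = 9)
k = -2
g(R) = -5 + 9*R
(g(u(-1)) + Q(3))*k = ((-5 + 9*3) + 2*3²)*(-2) = ((-5 + 27) + 2*9)*(-2) = (22 + 18)*(-2) = 40*(-2) = -80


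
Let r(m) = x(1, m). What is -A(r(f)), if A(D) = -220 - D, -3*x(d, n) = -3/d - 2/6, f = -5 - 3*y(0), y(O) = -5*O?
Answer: 1990/9 ≈ 221.11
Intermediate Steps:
f = -5 (f = -5 - (-15)*0 = -5 - 3*0 = -5 + 0 = -5)
x(d, n) = ⅑ + 1/d (x(d, n) = -(-3/d - 2/6)/3 = -(-3/d - 2*⅙)/3 = -(-3/d - ⅓)/3 = -(-⅓ - 3/d)/3 = ⅑ + 1/d)
r(m) = 10/9 (r(m) = (⅑)*(9 + 1)/1 = (⅑)*1*10 = 10/9)
-A(r(f)) = -(-220 - 1*10/9) = -(-220 - 10/9) = -1*(-1990/9) = 1990/9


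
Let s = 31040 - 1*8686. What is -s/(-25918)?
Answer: 11177/12959 ≈ 0.86249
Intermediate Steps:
s = 22354 (s = 31040 - 8686 = 22354)
-s/(-25918) = -1*22354/(-25918) = -22354*(-1/25918) = 11177/12959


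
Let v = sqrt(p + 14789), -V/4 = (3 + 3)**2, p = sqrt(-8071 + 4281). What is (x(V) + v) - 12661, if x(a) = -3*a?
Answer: -12229 + sqrt(14789 + I*sqrt(3790)) ≈ -12107.0 + 0.25312*I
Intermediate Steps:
p = I*sqrt(3790) (p = sqrt(-3790) = I*sqrt(3790) ≈ 61.563*I)
V = -144 (V = -4*(3 + 3)**2 = -4*6**2 = -4*36 = -144)
v = sqrt(14789 + I*sqrt(3790)) (v = sqrt(I*sqrt(3790) + 14789) = sqrt(14789 + I*sqrt(3790)) ≈ 121.61 + 0.2531*I)
(x(V) + v) - 12661 = (-3*(-144) + sqrt(14789 + I*sqrt(3790))) - 12661 = (432 + sqrt(14789 + I*sqrt(3790))) - 12661 = -12229 + sqrt(14789 + I*sqrt(3790))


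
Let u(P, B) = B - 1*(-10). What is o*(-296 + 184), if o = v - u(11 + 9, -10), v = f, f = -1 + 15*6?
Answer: -9968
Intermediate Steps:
f = 89 (f = -1 + 90 = 89)
v = 89
u(P, B) = 10 + B (u(P, B) = B + 10 = 10 + B)
o = 89 (o = 89 - (10 - 10) = 89 - 1*0 = 89 + 0 = 89)
o*(-296 + 184) = 89*(-296 + 184) = 89*(-112) = -9968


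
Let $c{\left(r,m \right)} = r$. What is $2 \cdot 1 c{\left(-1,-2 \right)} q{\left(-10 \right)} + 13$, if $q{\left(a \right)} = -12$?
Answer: $37$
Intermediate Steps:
$2 \cdot 1 c{\left(-1,-2 \right)} q{\left(-10 \right)} + 13 = 2 \cdot 1 \left(-1\right) \left(-12\right) + 13 = 2 \left(-1\right) \left(-12\right) + 13 = \left(-2\right) \left(-12\right) + 13 = 24 + 13 = 37$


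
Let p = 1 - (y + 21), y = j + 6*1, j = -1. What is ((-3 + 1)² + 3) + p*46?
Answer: -1143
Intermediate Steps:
y = 5 (y = -1 + 6*1 = -1 + 6 = 5)
p = -25 (p = 1 - (5 + 21) = 1 - 1*26 = 1 - 26 = -25)
((-3 + 1)² + 3) + p*46 = ((-3 + 1)² + 3) - 25*46 = ((-2)² + 3) - 1150 = (4 + 3) - 1150 = 7 - 1150 = -1143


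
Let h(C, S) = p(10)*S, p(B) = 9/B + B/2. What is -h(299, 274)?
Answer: -8083/5 ≈ -1616.6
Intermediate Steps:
p(B) = B/2 + 9/B (p(B) = 9/B + B*(½) = 9/B + B/2 = B/2 + 9/B)
h(C, S) = 59*S/10 (h(C, S) = ((½)*10 + 9/10)*S = (5 + 9*(⅒))*S = (5 + 9/10)*S = 59*S/10)
-h(299, 274) = -59*274/10 = -1*8083/5 = -8083/5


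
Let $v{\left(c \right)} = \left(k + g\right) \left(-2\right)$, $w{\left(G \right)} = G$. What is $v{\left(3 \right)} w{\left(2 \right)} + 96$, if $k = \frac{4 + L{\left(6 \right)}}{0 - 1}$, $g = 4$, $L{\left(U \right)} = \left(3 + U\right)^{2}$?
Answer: $420$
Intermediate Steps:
$k = -85$ ($k = \frac{4 + \left(3 + 6\right)^{2}}{0 - 1} = \frac{4 + 9^{2}}{-1} = \left(4 + 81\right) \left(-1\right) = 85 \left(-1\right) = -85$)
$v{\left(c \right)} = 162$ ($v{\left(c \right)} = \left(-85 + 4\right) \left(-2\right) = \left(-81\right) \left(-2\right) = 162$)
$v{\left(3 \right)} w{\left(2 \right)} + 96 = 162 \cdot 2 + 96 = 324 + 96 = 420$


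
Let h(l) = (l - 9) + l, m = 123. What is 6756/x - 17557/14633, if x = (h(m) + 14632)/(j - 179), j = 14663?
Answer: 1431635122199/217578077 ≈ 6579.9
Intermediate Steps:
h(l) = -9 + 2*l (h(l) = (-9 + l) + l = -9 + 2*l)
x = 14869/14484 (x = ((-9 + 2*123) + 14632)/(14663 - 179) = ((-9 + 246) + 14632)/14484 = (237 + 14632)*(1/14484) = 14869*(1/14484) = 14869/14484 ≈ 1.0266)
6756/x - 17557/14633 = 6756/(14869/14484) - 17557/14633 = 6756*(14484/14869) - 17557*1/14633 = 97853904/14869 - 17557/14633 = 1431635122199/217578077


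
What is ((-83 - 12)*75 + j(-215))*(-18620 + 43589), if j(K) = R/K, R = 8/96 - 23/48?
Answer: -611990031863/3440 ≈ -1.7790e+8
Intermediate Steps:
R = -19/48 (R = 8*(1/96) - 23*1/48 = 1/12 - 23/48 = -19/48 ≈ -0.39583)
j(K) = -19/(48*K)
((-83 - 12)*75 + j(-215))*(-18620 + 43589) = ((-83 - 12)*75 - 19/48/(-215))*(-18620 + 43589) = (-95*75 - 19/48*(-1/215))*24969 = (-7125 + 19/10320)*24969 = -73529981/10320*24969 = -611990031863/3440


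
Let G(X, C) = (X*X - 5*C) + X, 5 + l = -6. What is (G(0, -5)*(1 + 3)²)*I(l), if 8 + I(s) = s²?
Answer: 45200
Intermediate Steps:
l = -11 (l = -5 - 6 = -11)
I(s) = -8 + s²
G(X, C) = X + X² - 5*C (G(X, C) = (X² - 5*C) + X = X + X² - 5*C)
(G(0, -5)*(1 + 3)²)*I(l) = ((0 + 0² - 5*(-5))*(1 + 3)²)*(-8 + (-11)²) = ((0 + 0 + 25)*4²)*(-8 + 121) = (25*16)*113 = 400*113 = 45200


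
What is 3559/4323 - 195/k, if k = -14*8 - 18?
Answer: 20087/8646 ≈ 2.3233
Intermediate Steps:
k = -130 (k = -112 - 18 = -130)
3559/4323 - 195/k = 3559/4323 - 195/(-130) = 3559*(1/4323) - 195*(-1/130) = 3559/4323 + 3/2 = 20087/8646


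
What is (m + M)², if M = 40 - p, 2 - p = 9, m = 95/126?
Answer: 36204289/15876 ≈ 2280.4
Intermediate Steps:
m = 95/126 (m = 95*(1/126) = 95/126 ≈ 0.75397)
p = -7 (p = 2 - 1*9 = 2 - 9 = -7)
M = 47 (M = 40 - 1*(-7) = 40 + 7 = 47)
(m + M)² = (95/126 + 47)² = (6017/126)² = 36204289/15876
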